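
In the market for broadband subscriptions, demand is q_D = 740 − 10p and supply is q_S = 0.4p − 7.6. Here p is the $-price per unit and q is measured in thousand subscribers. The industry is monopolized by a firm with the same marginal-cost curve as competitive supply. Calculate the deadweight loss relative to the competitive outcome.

$0.80 thousand

In inverse form: demand p = 74 − 0.1q, supply p = 19 + 2.5q.
Competitive equilibrium: 74 − 0.1q = 19 + 2.5q → q* = 21.1538, p* = 71.8846.
Marginal revenue: MR = 74 − 0.2q. Set MR = MC: 74 − 0.2q = 19 + 2.5q → q_m = 20.3704.
Price p_m = 74 − 0.1·20.3704 = 71.963; MC(q_m) = 19 + 2.5·20.3704 = 69.926.
Competitive q* = 21.1538, so Δq = 0.7834; wedge = 71.963 − 69.926 = 2.037.
Deadweight loss = ½ × 0.7834 × 2.037 = $0.80 thousand.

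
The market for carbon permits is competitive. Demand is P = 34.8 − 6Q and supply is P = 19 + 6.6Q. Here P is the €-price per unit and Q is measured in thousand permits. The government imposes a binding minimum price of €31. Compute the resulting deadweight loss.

€2.43 thousand

Competitive equilibrium: 34.8 − 6Q = 19 + 6.6Q → Q* = 1.254, P* = 27.2762.
At the floor P = 31, quantity demanded = (34.8 − 31)/6 = 0.6333.
Sellers' marginal cost at Q' = 0.6333: 19 + 6.6·0.6333 = 23.1798.
ΔQ = 1.254 − 0.6333 = 0.6207; wedge = 31 − 23.1798 = 7.8202.
Welfare loss = ½ × 0.6207 × 7.8202 = €2.43 thousand.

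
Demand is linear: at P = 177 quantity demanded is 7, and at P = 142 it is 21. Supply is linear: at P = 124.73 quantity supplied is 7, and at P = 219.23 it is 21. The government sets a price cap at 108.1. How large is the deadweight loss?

304.53

Demand slope = (142 − 177)/(21 − 7) = −2.5, so P = 194.5 − 2.5Q.
Supply slope = (219.23 − 124.73)/(21 − 7) = 6.75, so P = 77.48 + 6.75Q.
Competitive equilibrium: 194.5 − 2.5Q = 77.48 + 6.75Q → Q* = 12.6508, P* = 162.873.
At the ceiling P = 108.1, quantity supplied = (108.1 − 77.48)/6.75 = 4.5363.
Willingness to pay at Q' = 4.5363: 194.5 − 2.5·4.5363 = 183.1593.
ΔQ = 12.6508 − 4.5363 = 8.1145; wedge = 183.1593 − 108.1 = 75.0593.
Deadweight loss = ½ × 8.1145 × 75.0593 = 304.53.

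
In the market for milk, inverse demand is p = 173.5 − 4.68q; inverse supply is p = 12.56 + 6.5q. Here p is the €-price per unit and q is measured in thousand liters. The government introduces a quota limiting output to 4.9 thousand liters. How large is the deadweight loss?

€504 thousand

Competitive equilibrium: 173.5 − 4.68q = 12.56 + 6.5q → q* = 14.3953, p* = 106.1298.
At q = 4.9: demand price = 173.5 − 4.68·4.9 = 150.568; supply price = 12.56 + 6.5·4.9 = 44.41.
Δq = 14.3953 − 4.9 = 9.4953; wedge = 150.568 − 44.41 = 106.158.
Welfare loss = ½ × 9.4953 × 106.158 = €504 thousand.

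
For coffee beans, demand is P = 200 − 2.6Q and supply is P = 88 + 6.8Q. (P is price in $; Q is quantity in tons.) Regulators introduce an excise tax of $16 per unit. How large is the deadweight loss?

$13.62

Competitive equilibrium: 200 − 2.6Q = 88 + 6.8Q → Q* = 11.9149, P* = 169.0213.
With the tax, the buyer price exceeds the seller price by 16: (200 − 2.6Q) − (88 + 6.8Q) = 16 → Q' = 10.2128.
ΔQ = 11.9149 − 10.2128 = 1.7021; the wedge equals the tax, 16.
DWL = ½ × 1.7021 × 16 = $13.62.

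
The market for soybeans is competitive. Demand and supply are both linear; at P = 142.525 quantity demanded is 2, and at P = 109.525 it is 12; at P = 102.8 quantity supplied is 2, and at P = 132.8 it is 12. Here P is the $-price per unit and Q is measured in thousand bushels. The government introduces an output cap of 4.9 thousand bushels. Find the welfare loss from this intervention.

Demand slope = (109.525 − 142.525)/(12 − 2) = −3.3, so P = 149.125 − 3.3Q.
Supply slope = (132.8 − 102.8)/(12 − 2) = 3, so P = 96.8 + 3Q.
Competitive equilibrium: 149.125 − 3.3Q = 96.8 + 3Q → Q* = 8.3056, P* = 121.7167.
At Q = 4.9: demand price = 149.125 − 3.3·4.9 = 132.955; supply price = 96.8 + 3·4.9 = 111.5.
ΔQ = 8.3056 − 4.9 = 3.4056; wedge = 132.955 − 111.5 = 21.455.
Welfare loss = ½ × 3.4056 × 21.455 = $36.53 thousand.

$36.53 thousand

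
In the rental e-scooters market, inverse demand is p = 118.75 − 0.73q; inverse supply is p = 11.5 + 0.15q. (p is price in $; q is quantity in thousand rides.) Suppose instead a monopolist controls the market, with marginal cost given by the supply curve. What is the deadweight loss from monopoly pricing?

Competitive equilibrium: 118.75 − 0.73q = 11.5 + 0.15q → q* = 121.875, p* = 29.7813.
Marginal revenue: MR = 118.75 − 1.46q. Set MR = MC: 118.75 − 1.46q = 11.5 + 0.15q → q_m = 66.6149.
Price p_m = 118.75 − 0.73·66.6149 = 70.1211; MC(q_m) = 11.5 + 0.15·66.6149 = 21.4922.
Competitive q* = 121.875, so Δq = 55.2601; wedge = 70.1211 − 21.4922 = 48.6289.
Welfare loss = ½ × 55.2601 × 48.6289 = $1343.62 thousand.

$1343.62 thousand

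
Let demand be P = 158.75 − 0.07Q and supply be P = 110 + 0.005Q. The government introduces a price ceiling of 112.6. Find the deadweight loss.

633.75

Competitive equilibrium: 158.75 − 0.07Q = 110 + 0.005Q → Q* = 650, P* = 113.25.
At the ceiling P = 112.6, quantity supplied = (112.6 − 110)/0.005 = 520.
Willingness to pay at Q' = 520: 158.75 − 0.07·520 = 122.35.
ΔQ = 650 − 520 = 130; wedge = 122.35 − 112.6 = 9.75.
DWL = ½ × 130 × 9.75 = 633.75.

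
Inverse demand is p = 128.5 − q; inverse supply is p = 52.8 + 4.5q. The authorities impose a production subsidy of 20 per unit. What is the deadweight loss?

Competitive equilibrium: 128.5 − q = 52.8 + 4.5q → q* = 13.7636, p* = 114.7364.
The subsidy lowers effective supply by 20: p = 32.8 + 4.5q.
New quantity: 128.5 − q = 32.8 + 4.5q → q' = 17.4.
Overproduction Δq = 17.4 − 13.7636 = 3.6364; wedge = subsidy = 20.
Deadweight loss = ½ × 3.6364 × 20 = 36.36.

36.36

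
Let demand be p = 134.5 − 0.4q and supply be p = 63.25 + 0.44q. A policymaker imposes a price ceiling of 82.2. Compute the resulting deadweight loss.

Competitive equilibrium: 134.5 − 0.4q = 63.25 + 0.44q → q* = 84.8214, p* = 100.5714.
At the ceiling p = 82.2, quantity supplied = (82.2 − 63.25)/0.44 = 43.0682.
Willingness to pay at q' = 43.0682: 134.5 − 0.4·43.0682 = 117.2727.
Δq = 84.8214 − 43.0682 = 41.7532; wedge = 117.2727 − 82.2 = 35.0727.
Welfare loss = ½ × 41.7532 × 35.0727 = 732.20.

732.20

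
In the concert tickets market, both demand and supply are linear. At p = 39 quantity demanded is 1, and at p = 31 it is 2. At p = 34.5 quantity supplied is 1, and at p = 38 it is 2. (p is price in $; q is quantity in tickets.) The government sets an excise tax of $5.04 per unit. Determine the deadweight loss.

$1.10

Demand slope = (31 − 39)/(2 − 1) = −8, so p = 47 − 8q.
Supply slope = (38 − 34.5)/(2 − 1) = 3.5, so p = 31 + 3.5q.
Competitive equilibrium: 47 − 8q = 31 + 3.5q → q* = 1.3913, p* = 35.8696.
With the tax, the buyer price exceeds the seller price by 5.04: (47 − 8q) − (31 + 3.5q) = 5.04 → q' = 0.953.
Δq = 1.3913 − 0.953 = 0.4383; the wedge equals the tax, 5.04.
DWL = ½ × 0.4383 × 5.04 = $1.10.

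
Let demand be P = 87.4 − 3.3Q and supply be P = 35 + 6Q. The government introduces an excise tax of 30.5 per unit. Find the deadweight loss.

50.01

Competitive equilibrium: 87.4 − 3.3Q = 35 + 6Q → Q* = 5.6344, P* = 68.8065.
With the tax, the buyer price exceeds the seller price by 30.5: (87.4 − 3.3Q) − (35 + 6Q) = 30.5 → Q' = 2.3548.
ΔQ = 5.6344 − 2.3548 = 3.2796; the wedge equals the tax, 30.5.
The triangle = ½ × 3.2796 × 30.5 = 50.01.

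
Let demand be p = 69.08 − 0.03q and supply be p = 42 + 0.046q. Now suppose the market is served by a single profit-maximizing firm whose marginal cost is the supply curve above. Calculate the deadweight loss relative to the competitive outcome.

Competitive equilibrium: 69.08 − 0.03q = 42 + 0.046q → q* = 356.3158, p* = 58.3905.
Marginal revenue: MR = 69.08 − 0.06q. Set MR = MC: 69.08 − 0.06q = 42 + 0.046q → q_m = 255.4717.
Price p_m = 69.08 − 0.03·255.4717 = 61.4158; MC(q_m) = 42 + 0.046·255.4717 = 53.7517.
Competitive q* = 356.3158, so Δq = 100.8441; wedge = 61.4158 − 53.7517 = 7.6641.
Deadweight loss = ½ × 100.8441 × 7.6641 = 386.44.

386.44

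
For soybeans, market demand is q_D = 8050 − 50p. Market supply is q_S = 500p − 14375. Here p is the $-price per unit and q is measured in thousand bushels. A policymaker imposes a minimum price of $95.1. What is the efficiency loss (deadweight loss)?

In inverse form: demand p = 161 − 0.02q, supply p = 28.75 + 0.002q.
Competitive equilibrium: 161 − 0.02q = 28.75 + 0.002q → q* = 6011.36364, p* = 40.77273.
At the floor p = 95.1, quantity demanded = (161 − 95.1)/0.02 = 3295.
Sellers' marginal cost at q' = 3295: 28.75 + 0.002·3295 = 35.34.
Δq = 6011.36364 − 3295 = 2716.36364; wedge = 95.1 − 35.34 = 59.76.
Welfare loss = ½ × 2716.36364 × 59.76 = $81164.95 thousand.

$81164.95 thousand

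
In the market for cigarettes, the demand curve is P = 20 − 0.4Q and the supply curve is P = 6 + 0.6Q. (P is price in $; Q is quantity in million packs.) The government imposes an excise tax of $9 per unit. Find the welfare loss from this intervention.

$40.50 million

Competitive equilibrium: 20 − 0.4Q = 6 + 0.6Q → Q* = 14, P* = 14.4.
With the tax, the buyer price exceeds the seller price by 9: (20 − 0.4Q) − (6 + 0.6Q) = 9 → Q' = 5.
ΔQ = 14 − 5 = 9; the wedge equals the tax, 9.
Welfare loss = ½ × 9 × 9 = $40.50 million.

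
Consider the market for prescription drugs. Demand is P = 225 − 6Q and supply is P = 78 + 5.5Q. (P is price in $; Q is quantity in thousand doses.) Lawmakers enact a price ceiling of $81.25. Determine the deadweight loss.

$854.67 thousand

Competitive equilibrium: 225 − 6Q = 78 + 5.5Q → Q* = 12.7826, P* = 148.3043.
At the ceiling P = 81.25, quantity supplied = (81.25 − 78)/5.5 = 0.5909.
Willingness to pay at Q' = 0.5909: 225 − 6·0.5909 = 221.4546.
ΔQ = 12.7826 − 0.5909 = 12.1917; wedge = 221.4546 − 81.25 = 140.2046.
Deadweight loss = ½ × 12.1917 × 140.2046 = $854.67 thousand.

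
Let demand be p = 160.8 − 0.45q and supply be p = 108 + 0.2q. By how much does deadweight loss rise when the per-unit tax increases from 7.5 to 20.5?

Competitive equilibrium: 160.8 − 0.45q = 108 + 0.2q → q* = 81.2308, p* = 124.2462.
For a per-unit tax t: Δq = t/0.65, so DWL = ½·t·(t/0.65) = t²/1.3.
At t = 7.5: DWL = 43.269. At t = 20.5: DWL = 323.269.
Increase = 323.269 − 43.269 = 280.

280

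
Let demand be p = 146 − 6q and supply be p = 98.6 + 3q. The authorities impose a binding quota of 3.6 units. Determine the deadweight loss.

Competitive equilibrium: 146 − 6q = 98.6 + 3q → q* = 5.2667, p* = 114.4.
At q = 3.6: demand price = 146 − 6·3.6 = 124.4; supply price = 98.6 + 3·3.6 = 109.4.
Δq = 5.2667 − 3.6 = 1.6667; wedge = 124.4 − 109.4 = 15.
The triangle = ½ × 1.6667 × 15 = 12.50.

12.50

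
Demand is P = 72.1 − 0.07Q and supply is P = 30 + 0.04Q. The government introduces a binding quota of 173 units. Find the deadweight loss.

2419.20

Competitive equilibrium: 72.1 − 0.07Q = 30 + 0.04Q → Q* = 382.7273, P* = 45.3091.
At Q = 173: demand price = 72.1 − 0.07·173 = 59.99; supply price = 30 + 0.04·173 = 36.92.
ΔQ = 382.7273 − 173 = 209.7273; wedge = 59.99 − 36.92 = 23.07.
The triangle = ½ × 209.7273 × 23.07 = 2419.20.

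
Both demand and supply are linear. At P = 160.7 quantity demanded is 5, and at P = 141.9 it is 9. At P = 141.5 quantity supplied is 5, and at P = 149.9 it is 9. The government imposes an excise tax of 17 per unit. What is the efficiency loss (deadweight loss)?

21.25

Demand slope = (141.9 − 160.7)/(9 − 5) = −4.7, so P = 184.2 − 4.7Q.
Supply slope = (149.9 − 141.5)/(9 − 5) = 2.1, so P = 131 + 2.1Q.
Competitive equilibrium: 184.2 − 4.7Q = 131 + 2.1Q → Q* = 7.8235, P* = 147.4294.
With the tax, the buyer price exceeds the seller price by 17: (184.2 − 4.7Q) − (131 + 2.1Q) = 17 → Q' = 5.3235.
ΔQ = 7.8235 − 5.3235 = 2.5; the wedge equals the tax, 17.
Deadweight loss = ½ × 2.5 × 17 = 21.25.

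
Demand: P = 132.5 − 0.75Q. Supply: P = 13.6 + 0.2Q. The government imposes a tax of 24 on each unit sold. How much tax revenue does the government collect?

Competitive equilibrium: 132.5 − 0.75Q = 13.6 + 0.2Q → Q* = 125.1579, P* = 38.6316.
With the tax, the buyer price exceeds the seller price by 24: (132.5 − 0.75Q) − (13.6 + 0.2Q) = 24 → Q' = 99.8947.
Tax revenue = 24 × 99.8947 = 2397.47.

2397.47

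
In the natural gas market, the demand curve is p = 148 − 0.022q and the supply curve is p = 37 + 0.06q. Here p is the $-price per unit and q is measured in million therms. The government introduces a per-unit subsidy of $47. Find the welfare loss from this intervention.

Competitive equilibrium: 148 − 0.022q = 37 + 0.06q → q* = 1353.6585, p* = 118.2195.
The subsidy lowers effective supply by 47: p = 0.06q − 10.
New quantity: 148 − 0.022q = 0.06q − 10 → q' = 1926.8293.
Overproduction Δq = 1926.8293 − 1353.6585 = 573.1708; wedge = subsidy = 47.
Welfare loss = ½ × 573.1708 × 47 = $13469.51 million.

$13469.51 million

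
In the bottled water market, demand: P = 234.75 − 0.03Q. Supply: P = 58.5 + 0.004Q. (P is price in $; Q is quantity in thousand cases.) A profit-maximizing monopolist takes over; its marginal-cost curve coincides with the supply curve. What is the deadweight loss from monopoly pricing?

Competitive equilibrium: 234.75 − 0.03Q = 58.5 + 0.004Q → Q* = 5183.823529, P* = 79.235294.
Marginal revenue: MR = 234.75 − 0.06Q. Set MR = MC: 234.75 − 0.06Q = 58.5 + 0.004Q → Q_m = 2753.90625.
Price P_m = 234.75 − 0.03·2753.90625 = 152.132813; MC(Q_m) = 58.5 + 0.004·2753.90625 = 69.515625.
Competitive Q* = 5183.823529, so ΔQ = 2429.917279; wedge = 152.132813 − 69.515625 = 82.617188.
Deadweight loss = ½ × 2429.917279 × 82.617188 = $100376.47 thousand.

$100376.47 thousand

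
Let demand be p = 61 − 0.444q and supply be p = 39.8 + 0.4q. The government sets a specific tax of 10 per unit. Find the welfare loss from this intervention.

59.24

Competitive equilibrium: 61 − 0.444q = 39.8 + 0.4q → q* = 25.1185, p* = 49.8474.
With the tax, the buyer price exceeds the seller price by 10: (61 − 0.444q) − (39.8 + 0.4q) = 10 → q' = 13.2701.
Δq = 25.1185 − 13.2701 = 11.8484; the wedge equals the tax, 10.
DWL = ½ × 11.8484 × 10 = 59.24.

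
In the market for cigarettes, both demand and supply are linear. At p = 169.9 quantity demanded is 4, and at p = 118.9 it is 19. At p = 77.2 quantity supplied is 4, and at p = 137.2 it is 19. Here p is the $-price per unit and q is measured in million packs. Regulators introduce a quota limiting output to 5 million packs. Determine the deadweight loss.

$491.63 million

Demand slope = (118.9 − 169.9)/(19 − 4) = −3.4, so p = 183.5 − 3.4q.
Supply slope = (137.2 − 77.2)/(19 − 4) = 4, so p = 61.2 + 4q.
Competitive equilibrium: 183.5 − 3.4q = 61.2 + 4q → q* = 16.527, p* = 127.3081.
At q = 5: demand price = 183.5 − 3.4·5 = 166.5; supply price = 61.2 + 4·5 = 81.2.
Δq = 16.527 − 5 = 11.527; wedge = 166.5 − 81.2 = 85.3.
The triangle = ½ × 11.527 × 85.3 = $491.63 million.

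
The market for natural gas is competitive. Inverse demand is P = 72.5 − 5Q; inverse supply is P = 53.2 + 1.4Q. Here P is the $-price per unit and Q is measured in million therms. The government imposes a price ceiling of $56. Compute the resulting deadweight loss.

$3.30 million

Competitive equilibrium: 72.5 − 5Q = 53.2 + 1.4Q → Q* = 3.0156, P* = 57.4219.
At the ceiling P = 56, quantity supplied = (56 − 53.2)/1.4 = 2.
Willingness to pay at Q' = 2: 72.5 − 5·2 = 62.5.
ΔQ = 3.0156 − 2 = 1.0156; wedge = 62.5 − 56 = 6.5.
Deadweight loss = ½ × 1.0156 × 6.5 = $3.30 million.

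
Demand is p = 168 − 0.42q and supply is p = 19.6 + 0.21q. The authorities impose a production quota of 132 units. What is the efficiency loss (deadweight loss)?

Competitive equilibrium: 168 − 0.42q = 19.6 + 0.21q → q* = 235.5556, p* = 69.0667.
At q = 132: demand price = 168 − 0.42·132 = 112.56; supply price = 19.6 + 0.21·132 = 47.32.
Δq = 235.5556 − 132 = 103.5556; wedge = 112.56 − 47.32 = 65.24.
DWL = ½ × 103.5556 × 65.24 = 3377.98.

3377.98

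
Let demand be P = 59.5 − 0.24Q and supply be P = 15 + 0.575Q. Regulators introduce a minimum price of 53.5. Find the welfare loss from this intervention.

357.06

Competitive equilibrium: 59.5 − 0.24Q = 15 + 0.575Q → Q* = 54.6012, P* = 46.3957.
At the floor P = 53.5, quantity demanded = (59.5 − 53.5)/0.24 = 25.
Sellers' marginal cost at Q' = 25: 15 + 0.575·25 = 29.375.
ΔQ = 54.6012 − 25 = 29.6012; wedge = 53.5 − 29.375 = 24.125.
DWL = ½ × 29.6012 × 24.125 = 357.06.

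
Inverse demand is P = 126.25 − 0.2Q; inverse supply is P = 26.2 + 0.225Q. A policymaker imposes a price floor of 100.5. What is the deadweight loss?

Competitive equilibrium: 126.25 − 0.2Q = 26.2 + 0.225Q → Q* = 235.41176, P* = 79.16765.
At the floor P = 100.5, quantity demanded = (126.25 − 100.5)/0.2 = 128.75.
Sellers' marginal cost at Q' = 128.75: 26.2 + 0.225·128.75 = 55.16875.
ΔQ = 235.41176 − 128.75 = 106.66176; wedge = 100.5 − 55.16875 = 45.33125.
Welfare loss = ½ × 106.66176 × 45.33125 = 2417.56.

2417.56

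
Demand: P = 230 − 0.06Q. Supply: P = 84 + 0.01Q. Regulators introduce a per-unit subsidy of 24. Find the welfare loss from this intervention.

Competitive equilibrium: 230 − 0.06Q = 84 + 0.01Q → Q* = 2085.7143, P* = 104.8571.
The subsidy lowers effective supply by 24: P = 60 + 0.01Q.
New quantity: 230 − 0.06Q = 60 + 0.01Q → Q' = 2428.5714.
Overproduction ΔQ = 2428.5714 − 2085.7143 = 342.8571; wedge = subsidy = 24.
Welfare loss = ½ × 342.8571 × 24 = 4114.29.

4114.29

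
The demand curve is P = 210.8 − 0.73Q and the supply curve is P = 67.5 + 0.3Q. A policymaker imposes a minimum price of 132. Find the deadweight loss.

500.71

Competitive equilibrium: 210.8 − 0.73Q = 67.5 + 0.3Q → Q* = 139.1262, P* = 109.2379.
At the floor P = 132, quantity demanded = (210.8 − 132)/0.73 = 107.9452.
Sellers' marginal cost at Q' = 107.9452: 67.5 + 0.3·107.9452 = 99.8836.
ΔQ = 139.1262 − 107.9452 = 31.181; wedge = 132 − 99.8836 = 32.1164.
Welfare loss = ½ × 31.181 × 32.1164 = 500.71.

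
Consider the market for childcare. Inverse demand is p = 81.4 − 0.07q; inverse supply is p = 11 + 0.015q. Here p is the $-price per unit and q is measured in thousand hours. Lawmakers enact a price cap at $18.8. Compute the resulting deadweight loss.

$4037.88 thousand

Competitive equilibrium: 81.4 − 0.07q = 11 + 0.015q → q* = 828.2353, p* = 23.4235.
At the ceiling p = 18.8, quantity supplied = (18.8 − 11)/0.015 = 520.
Willingness to pay at q' = 520: 81.4 − 0.07·520 = 45.
Δq = 828.2353 − 520 = 308.2353; wedge = 45 − 18.8 = 26.2.
Welfare loss = ½ × 308.2353 × 26.2 = $4037.88 thousand.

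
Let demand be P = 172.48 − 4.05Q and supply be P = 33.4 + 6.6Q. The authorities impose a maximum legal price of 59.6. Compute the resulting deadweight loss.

439.94

Competitive equilibrium: 172.48 − 4.05Q = 33.4 + 6.6Q → Q* = 13.0592, P* = 119.5904.
At the ceiling P = 59.6, quantity supplied = (59.6 − 33.4)/6.6 = 3.9697.
Willingness to pay at Q' = 3.9697: 172.48 − 4.05·3.9697 = 156.4027.
ΔQ = 13.0592 − 3.9697 = 9.0895; wedge = 156.4027 − 59.6 = 96.8027.
Welfare loss = ½ × 9.0895 × 96.8027 = 439.94.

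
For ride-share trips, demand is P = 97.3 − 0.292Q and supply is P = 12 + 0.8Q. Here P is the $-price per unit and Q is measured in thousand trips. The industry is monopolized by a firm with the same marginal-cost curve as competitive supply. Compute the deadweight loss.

Competitive equilibrium: 97.3 − 0.292Q = 12 + 0.8Q → Q* = 78.1136, P* = 74.4908.
Marginal revenue: MR = 97.3 − 0.584Q. Set MR = MC: 97.3 − 0.584Q = 12 + 0.8Q → Q_m = 61.6329.
Price P_m = 97.3 − 0.292·61.6329 = 79.3032; MC(Q_m) = 12 + 0.8·61.6329 = 61.3063.
Competitive Q* = 78.1136, so ΔQ = 16.4807; wedge = 79.3032 − 61.3063 = 17.9969.
The triangle = ½ × 16.4807 × 17.9969 = $148.30 thousand.

$148.30 thousand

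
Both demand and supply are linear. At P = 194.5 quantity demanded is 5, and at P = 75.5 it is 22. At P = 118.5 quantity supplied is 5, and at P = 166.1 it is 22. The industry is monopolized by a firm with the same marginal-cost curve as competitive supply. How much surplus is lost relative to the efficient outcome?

138.40

Demand slope = (75.5 − 194.5)/(22 − 5) = −7, so P = 229.5 − 7Q.
Supply slope = (166.1 − 118.5)/(22 − 5) = 2.8, so P = 104.5 + 2.8Q.
Competitive equilibrium: 229.5 − 7Q = 104.5 + 2.8Q → Q* = 12.7551, P* = 140.2143.
Marginal revenue: MR = 229.5 − 14Q. Set MR = MC: 229.5 − 14Q = 104.5 + 2.8Q → Q_m = 7.4405.
Price P_m = 229.5 − 7·7.4405 = 177.4165; MC(Q_m) = 104.5 + 2.8·7.4405 = 125.3334.
Competitive Q* = 12.7551, so ΔQ = 5.3146; wedge = 177.4165 − 125.3334 = 52.0831.
Welfare loss = ½ × 5.3146 × 52.0831 = 138.40.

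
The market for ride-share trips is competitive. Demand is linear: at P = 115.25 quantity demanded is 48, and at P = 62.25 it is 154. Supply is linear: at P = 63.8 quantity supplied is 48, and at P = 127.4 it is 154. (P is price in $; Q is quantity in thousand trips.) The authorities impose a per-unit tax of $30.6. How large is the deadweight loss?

$425.62 thousand

Demand slope = (62.25 − 115.25)/(154 − 48) = −0.5, so P = 139.25 − 0.5Q.
Supply slope = (127.4 − 63.8)/(154 − 48) = 0.6, so P = 35 + 0.6Q.
Competitive equilibrium: 139.25 − 0.5Q = 35 + 0.6Q → Q* = 94.7727, P* = 91.8636.
With the tax, the buyer price exceeds the seller price by 30.6: (139.25 − 0.5Q) − (35 + 0.6Q) = 30.6 → Q' = 66.9545.
ΔQ = 94.7727 − 66.9545 = 27.8182; the wedge equals the tax, 30.6.
The triangle = ½ × 27.8182 × 30.6 = $425.62 thousand.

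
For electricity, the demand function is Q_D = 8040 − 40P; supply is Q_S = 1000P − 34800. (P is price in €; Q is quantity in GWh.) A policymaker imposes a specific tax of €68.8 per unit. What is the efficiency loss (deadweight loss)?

€91027.69

In inverse form: demand P = 201 − 0.025Q, supply P = 34.8 + 0.001Q.
Competitive equilibrium: 201 − 0.025Q = 34.8 + 0.001Q → Q* = 6392.3077, P* = 41.1923.
With the tax, the buyer price exceeds the seller price by 68.8: (201 − 0.025Q) − (34.8 + 0.001Q) = 68.8 → Q' = 3746.1538.
ΔQ = 6392.3077 − 3746.1538 = 2646.1539; the wedge equals the tax, 68.8.
DWL = ½ × 2646.1539 × 68.8 = €91027.69.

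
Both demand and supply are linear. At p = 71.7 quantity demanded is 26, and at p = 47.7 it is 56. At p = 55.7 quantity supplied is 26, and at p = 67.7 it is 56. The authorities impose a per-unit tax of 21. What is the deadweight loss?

Demand slope = (47.7 − 71.7)/(56 − 26) = −0.8, so p = 92.5 − 0.8q.
Supply slope = (67.7 − 55.7)/(56 − 26) = 0.4, so p = 45.3 + 0.4q.
Competitive equilibrium: 92.5 − 0.8q = 45.3 + 0.4q → q* = 39.3333, p* = 61.0333.
With the tax, the buyer price exceeds the seller price by 21: (92.5 − 0.8q) − (45.3 + 0.4q) = 21 → q' = 21.8333.
Δq = 39.3333 − 21.8333 = 17.5; the wedge equals the tax, 21.
Deadweight loss = ½ × 17.5 × 21 = 183.75.

183.75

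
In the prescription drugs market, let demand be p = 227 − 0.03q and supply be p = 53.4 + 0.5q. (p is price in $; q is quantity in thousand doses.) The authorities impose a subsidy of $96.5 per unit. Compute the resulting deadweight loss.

$8785.14 thousand

Competitive equilibrium: 227 − 0.03q = 53.4 + 0.5q → q* = 327.5472, p* = 217.1736.
The subsidy lowers effective supply by 96.5: p = 0.5q − 43.1.
New quantity: 227 − 0.03q = 0.5q − 43.1 → q' = 509.6226.
Overproduction Δq = 509.6226 − 327.5472 = 182.0754; wedge = subsidy = 96.5.
Welfare loss = ½ × 182.0754 × 96.5 = $8785.14 thousand.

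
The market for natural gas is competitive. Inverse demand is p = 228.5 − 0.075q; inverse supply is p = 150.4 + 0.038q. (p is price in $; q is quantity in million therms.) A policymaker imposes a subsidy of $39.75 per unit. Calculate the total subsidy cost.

Competitive equilibrium: 228.5 − 0.075q = 150.4 + 0.038q → q* = 691.15044, p* = 176.66372.
The subsidy lowers effective supply by 39.75: p = 110.65 + 0.038q.
New quantity: 228.5 − 0.075q = 110.65 + 0.038q → q' = 1042.92035.
Total subsidy cost = 39.75 × 1042.92035 = $41456.08 million.

$41456.08 million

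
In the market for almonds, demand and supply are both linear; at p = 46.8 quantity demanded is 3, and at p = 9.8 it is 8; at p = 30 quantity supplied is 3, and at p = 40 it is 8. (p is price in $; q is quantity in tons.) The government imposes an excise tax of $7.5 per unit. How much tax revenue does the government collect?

$29.92

Demand slope = (9.8 − 46.8)/(8 − 3) = −7.4, so p = 69 − 7.4q.
Supply slope = (40 − 30)/(8 − 3) = 2, so p = 24 + 2q.
Competitive equilibrium: 69 − 7.4q = 24 + 2q → q* = 4.7872, p* = 33.5745.
With the tax, the buyer price exceeds the seller price by 7.5: (69 − 7.4q) − (24 + 2q) = 7.5 → q' = 3.9894.
Tax revenue = 7.5 × 3.9894 = $29.92.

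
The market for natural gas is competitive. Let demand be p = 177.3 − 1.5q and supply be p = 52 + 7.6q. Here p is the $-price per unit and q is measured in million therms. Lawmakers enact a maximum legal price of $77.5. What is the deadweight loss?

$493.45 million

Competitive equilibrium: 177.3 − 1.5q = 52 + 7.6q → q* = 13.7692, p* = 156.6462.
At the ceiling p = 77.5, quantity supplied = (77.5 − 52)/7.6 = 3.3553.
Willingness to pay at q' = 3.3553: 177.3 − 1.5·3.3553 = 172.2671.
Δq = 13.7692 − 3.3553 = 10.4139; wedge = 172.2671 − 77.5 = 94.7671.
Welfare loss = ½ × 10.4139 × 94.7671 = $493.45 million.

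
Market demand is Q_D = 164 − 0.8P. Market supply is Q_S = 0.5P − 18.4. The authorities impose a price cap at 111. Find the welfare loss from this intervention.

348.94

In inverse form: demand P = 205 − 1.25Q, supply P = 36.8 + 2Q.
Competitive equilibrium: 205 − 1.25Q = 36.8 + 2Q → Q* = 51.7538, P* = 140.3077.
At the ceiling P = 111, quantity supplied = (111 − 36.8)/2 = 37.1.
Willingness to pay at Q' = 37.1: 205 − 1.25·37.1 = 158.625.
ΔQ = 51.7538 − 37.1 = 14.6538; wedge = 158.625 − 111 = 47.625.
DWL = ½ × 14.6538 × 47.625 = 348.94.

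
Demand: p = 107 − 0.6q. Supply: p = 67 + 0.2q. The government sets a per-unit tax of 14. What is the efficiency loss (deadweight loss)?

122.50

Competitive equilibrium: 107 − 0.6q = 67 + 0.2q → q* = 50, p* = 77.
With the tax, the buyer price exceeds the seller price by 14: (107 − 0.6q) − (67 + 0.2q) = 14 → q' = 32.5.
Δq = 50 − 32.5 = 17.5; the wedge equals the tax, 14.
Deadweight loss = ½ × 17.5 × 14 = 122.50.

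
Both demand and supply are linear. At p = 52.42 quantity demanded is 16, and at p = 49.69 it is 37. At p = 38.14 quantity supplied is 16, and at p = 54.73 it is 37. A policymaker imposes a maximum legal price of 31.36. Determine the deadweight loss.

Demand slope = (49.69 − 52.42)/(37 − 16) = −0.13, so p = 54.5 − 0.13q.
Supply slope = (54.73 − 38.14)/(37 − 16) = 0.79, so p = 25.5 + 0.79q.
Competitive equilibrium: 54.5 − 0.13q = 25.5 + 0.79q → q* = 31.5217, p* = 50.4022.
At the ceiling p = 31.36, quantity supplied = (31.36 − 25.5)/0.79 = 7.4177.
Willingness to pay at q' = 7.4177: 54.5 − 0.13·7.4177 = 53.5357.
Δq = 31.5217 − 7.4177 = 24.104; wedge = 53.5357 − 31.36 = 22.1757.
DWL = ½ × 24.104 × 22.1757 = 267.26.

267.26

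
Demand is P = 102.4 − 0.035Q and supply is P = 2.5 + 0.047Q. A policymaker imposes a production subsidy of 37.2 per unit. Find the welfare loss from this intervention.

Competitive equilibrium: 102.4 − 0.035Q = 2.5 + 0.047Q → Q* = 1218.2927, P* = 59.7598.
The subsidy lowers effective supply by 37.2: P = 0.047Q − 34.7.
New quantity: 102.4 − 0.035Q = 0.047Q − 34.7 → Q' = 1671.9512.
Overproduction ΔQ = 1671.9512 − 1218.2927 = 453.6585; wedge = subsidy = 37.2.
Deadweight loss = ½ × 453.6585 × 37.2 = 8438.05.

8438.05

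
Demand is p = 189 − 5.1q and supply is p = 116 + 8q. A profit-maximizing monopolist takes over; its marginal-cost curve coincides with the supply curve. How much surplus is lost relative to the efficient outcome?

15.97

Competitive equilibrium: 189 − 5.1q = 116 + 8q → q* = 5.5725, p* = 160.5802.
Marginal revenue: MR = 189 − 10.2q. Set MR = MC: 189 − 10.2q = 116 + 8q → q_m = 4.011.
Price p_m = 189 − 5.1·4.011 = 168.5439; MC(q_m) = 116 + 8·4.011 = 148.088.
Competitive q* = 5.5725, so Δq = 1.5615; wedge = 168.5439 − 148.088 = 20.4559.
Deadweight loss = ½ × 1.5615 × 20.4559 = 15.97.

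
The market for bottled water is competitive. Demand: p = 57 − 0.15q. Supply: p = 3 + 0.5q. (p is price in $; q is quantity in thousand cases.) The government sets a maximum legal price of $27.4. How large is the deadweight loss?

Competitive equilibrium: 57 − 0.15q = 3 + 0.5q → q* = 83.0769, p* = 44.5385.
At the ceiling p = 27.4, quantity supplied = (27.4 − 3)/0.5 = 48.8.
Willingness to pay at q' = 48.8: 57 − 0.15·48.8 = 49.68.
Δq = 83.0769 − 48.8 = 34.2769; wedge = 49.68 − 27.4 = 22.28.
Deadweight loss = ½ × 34.2769 × 22.28 = $381.84 thousand.

$381.84 thousand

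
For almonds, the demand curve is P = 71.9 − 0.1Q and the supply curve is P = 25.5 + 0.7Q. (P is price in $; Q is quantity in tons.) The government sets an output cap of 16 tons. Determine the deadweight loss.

Competitive equilibrium: 71.9 − 0.1Q = 25.5 + 0.7Q → Q* = 58, P* = 66.1.
At Q = 16: demand price = 71.9 − 0.1·16 = 70.3; supply price = 25.5 + 0.7·16 = 36.7.
ΔQ = 58 − 16 = 42; wedge = 70.3 − 36.7 = 33.6.
The triangle = ½ × 42 × 33.6 = $705.60.

$705.60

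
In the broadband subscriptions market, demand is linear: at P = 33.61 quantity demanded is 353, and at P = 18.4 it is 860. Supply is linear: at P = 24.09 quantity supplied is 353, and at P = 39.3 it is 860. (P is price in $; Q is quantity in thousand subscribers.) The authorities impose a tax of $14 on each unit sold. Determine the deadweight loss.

Demand slope = (18.4 − 33.61)/(860 − 353) = −0.03, so P = 44.2 − 0.03Q.
Supply slope = (39.3 − 24.09)/(860 − 353) = 0.03, so P = 13.5 + 0.03Q.
Competitive equilibrium: 44.2 − 0.03Q = 13.5 + 0.03Q → Q* = 511.6667, P* = 28.85.
With the tax, the buyer price exceeds the seller price by 14: (44.2 − 0.03Q) − (13.5 + 0.03Q) = 14 → Q' = 278.3333.
ΔQ = 511.6667 − 278.3333 = 233.3334; the wedge equals the tax, 14.
Deadweight loss = ½ × 233.3334 × 14 = $1633.33 thousand.

$1633.33 thousand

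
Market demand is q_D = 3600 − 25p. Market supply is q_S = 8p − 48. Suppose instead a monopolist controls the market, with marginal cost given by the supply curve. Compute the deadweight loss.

In inverse form: demand p = 144 − 0.04q, supply p = 6 + 0.125q.
Competitive equilibrium: 144 − 0.04q = 6 + 0.125q → q* = 836.36364, p* = 110.54545.
Marginal revenue: MR = 144 − 0.08q. Set MR = MC: 144 − 0.08q = 6 + 0.125q → q_m = 673.17073.
Price p_m = 144 − 0.04·673.17073 = 117.07317; MC(q_m) = 6 + 0.125·673.17073 = 90.14634.
Competitive q* = 836.36364, so Δq = 163.19291; wedge = 117.07317 − 90.14634 = 26.92683.
Deadweight loss = ½ × 163.19291 × 26.92683 = 2197.13.

2197.13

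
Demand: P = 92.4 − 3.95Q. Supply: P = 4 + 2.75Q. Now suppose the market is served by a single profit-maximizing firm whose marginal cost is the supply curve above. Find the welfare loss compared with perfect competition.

Competitive equilibrium: 92.4 − 3.95Q = 4 + 2.75Q → Q* = 13.194, P* = 40.2836.
Marginal revenue: MR = 92.4 − 7.9Q. Set MR = MC: 92.4 − 7.9Q = 4 + 2.75Q → Q_m = 8.3005.
Price P_m = 92.4 − 3.95·8.3005 = 59.613; MC(Q_m) = 4 + 2.75·8.3005 = 26.8264.
Competitive Q* = 13.194, so ΔQ = 4.8935; wedge = 59.613 − 26.8264 = 32.7866.
DWL = ½ × 4.8935 × 32.7866 = 80.22.

80.22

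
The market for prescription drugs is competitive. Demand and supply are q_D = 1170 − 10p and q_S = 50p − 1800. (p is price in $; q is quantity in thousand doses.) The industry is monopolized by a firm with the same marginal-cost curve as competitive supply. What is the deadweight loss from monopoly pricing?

In inverse form: demand p = 117 − 0.1q, supply p = 36 + 0.02q.
Competitive equilibrium: 117 − 0.1q = 36 + 0.02q → q* = 675, p* = 49.5.
Marginal revenue: MR = 117 − 0.2q. Set MR = MC: 117 − 0.2q = 36 + 0.02q → q_m = 368.18182.
Price p_m = 117 − 0.1·368.18182 = 80.18182; MC(q_m) = 36 + 0.02·368.18182 = 43.36364.
Competitive q* = 675, so Δq = 306.81818; wedge = 80.18182 − 43.36364 = 36.81818.
DWL = ½ × 306.81818 × 36.81818 = $5648.24 thousand.

$5648.24 thousand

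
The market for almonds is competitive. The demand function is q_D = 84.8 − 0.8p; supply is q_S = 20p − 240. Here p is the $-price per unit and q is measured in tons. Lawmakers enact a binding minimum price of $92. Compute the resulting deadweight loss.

$2427.20

In inverse form: demand p = 106 − 1.25q, supply p = 12 + 0.05q.
Competitive equilibrium: 106 − 1.25q = 12 + 0.05q → q* = 72.3077, p* = 15.6154.
At the floor p = 92, quantity demanded = (106 − 92)/1.25 = 11.2.
Sellers' marginal cost at q' = 11.2: 12 + 0.05·11.2 = 12.56.
Δq = 72.3077 − 11.2 = 61.1077; wedge = 92 − 12.56 = 79.44.
Deadweight loss = ½ × 61.1077 × 79.44 = $2427.20.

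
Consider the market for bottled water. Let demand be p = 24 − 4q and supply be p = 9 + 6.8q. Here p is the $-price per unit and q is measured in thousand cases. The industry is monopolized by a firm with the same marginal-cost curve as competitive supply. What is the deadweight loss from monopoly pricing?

$0.76 thousand

Competitive equilibrium: 24 − 4q = 9 + 6.8q → q* = 1.3889, p* = 18.4444.
Marginal revenue: MR = 24 − 8q. Set MR = MC: 24 − 8q = 9 + 6.8q → q_m = 1.0135.
Price p_m = 24 − 4·1.0135 = 19.946; MC(q_m) = 9 + 6.8·1.0135 = 15.8918.
Competitive q* = 1.3889, so Δq = 0.3754; wedge = 19.946 − 15.8918 = 4.0542.
Welfare loss = ½ × 0.3754 × 4.0542 = $0.76 thousand.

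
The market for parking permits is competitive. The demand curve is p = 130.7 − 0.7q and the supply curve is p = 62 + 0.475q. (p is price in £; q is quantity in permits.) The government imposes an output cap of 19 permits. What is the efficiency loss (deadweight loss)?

£915.17

Competitive equilibrium: 130.7 − 0.7q = 62 + 0.475q → q* = 58.4681, p* = 89.7723.
At q = 19: demand price = 130.7 − 0.7·19 = 117.4; supply price = 62 + 0.475·19 = 71.025.
Δq = 58.4681 − 19 = 39.4681; wedge = 117.4 − 71.025 = 46.375.
Welfare loss = ½ × 39.4681 × 46.375 = £915.17.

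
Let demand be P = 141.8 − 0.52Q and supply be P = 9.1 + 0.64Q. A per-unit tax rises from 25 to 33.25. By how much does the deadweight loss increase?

207.14

Competitive equilibrium: 141.8 − 0.52Q = 9.1 + 0.64Q → Q* = 114.3966, P* = 82.3138.
For a per-unit tax t: ΔQ = t/1.16, so DWL = ½·t·(t/1.16) = t²/2.32.
At t = 25: DWL = 269.397. At t = 33.25: DWL = 476.536.
Increase = 476.536 − 269.397 = 207.14.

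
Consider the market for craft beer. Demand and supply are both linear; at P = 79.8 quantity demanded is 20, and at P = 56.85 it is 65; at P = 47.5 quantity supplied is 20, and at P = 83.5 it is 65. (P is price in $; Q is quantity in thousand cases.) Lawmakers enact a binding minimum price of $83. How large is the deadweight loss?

$626.66 thousand

Demand slope = (56.85 − 79.8)/(65 − 20) = −0.51, so P = 90 − 0.51Q.
Supply slope = (83.5 − 47.5)/(65 − 20) = 0.8, so P = 31.5 + 0.8Q.
Competitive equilibrium: 90 − 0.51Q = 31.5 + 0.8Q → Q* = 44.6565, P* = 67.2252.
At the floor P = 83, quantity demanded = (90 − 83)/0.51 = 13.7255.
Sellers' marginal cost at Q' = 13.7255: 31.5 + 0.8·13.7255 = 42.4804.
ΔQ = 44.6565 − 13.7255 = 30.931; wedge = 83 − 42.4804 = 40.5196.
DWL = ½ × 30.931 × 40.5196 = $626.66 thousand.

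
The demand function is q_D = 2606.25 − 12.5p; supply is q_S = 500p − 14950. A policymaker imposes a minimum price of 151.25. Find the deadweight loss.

87686.02

In inverse form: demand p = 208.5 − 0.08q, supply p = 29.9 + 0.002q.
Competitive equilibrium: 208.5 − 0.08q = 29.9 + 0.002q → q* = 2178.04878, p* = 34.2561.
At the floor p = 151.25, quantity demanded = (208.5 − 151.25)/0.08 = 715.625.
Sellers' marginal cost at q' = 715.625: 29.9 + 0.002·715.625 = 31.33125.
Δq = 2178.04878 − 715.625 = 1462.42378; wedge = 151.25 − 31.33125 = 119.91875.
DWL = ½ × 1462.42378 × 119.91875 = 87686.02.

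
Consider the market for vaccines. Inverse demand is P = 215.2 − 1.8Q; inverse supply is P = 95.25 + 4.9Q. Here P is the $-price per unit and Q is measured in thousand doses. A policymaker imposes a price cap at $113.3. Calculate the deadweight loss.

Competitive equilibrium: 215.2 − 1.8Q = 95.25 + 4.9Q → Q* = 17.903, P* = 182.9746.
At the ceiling P = 113.3, quantity supplied = (113.3 − 95.25)/4.9 = 3.6837.
Willingness to pay at Q' = 3.6837: 215.2 − 1.8·3.6837 = 208.5693.
ΔQ = 17.903 − 3.6837 = 14.2193; wedge = 208.5693 − 113.3 = 95.2693.
DWL = ½ × 14.2193 × 95.2693 = $677.33 thousand.

$677.33 thousand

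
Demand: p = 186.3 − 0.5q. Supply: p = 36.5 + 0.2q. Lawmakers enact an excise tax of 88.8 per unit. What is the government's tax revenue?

Competitive equilibrium: 186.3 − 0.5q = 36.5 + 0.2q → q* = 214, p* = 79.3.
With the tax, the buyer price exceeds the seller price by 88.8: (186.3 − 0.5q) − (36.5 + 0.2q) = 88.8 → q' = 87.1429.
Tax revenue = 88.8 × 87.1429 = 7738.29.

7738.29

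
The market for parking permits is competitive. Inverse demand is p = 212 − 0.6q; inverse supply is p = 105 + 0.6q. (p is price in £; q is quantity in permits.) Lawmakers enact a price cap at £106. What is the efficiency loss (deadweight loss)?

Competitive equilibrium: 212 − 0.6q = 105 + 0.6q → q* = 89.1667, p* = 158.5.
At the ceiling p = 106, quantity supplied = (106 − 105)/0.6 = 1.6667.
Willingness to pay at q' = 1.6667: 212 − 0.6·1.6667 = 211.
Δq = 89.1667 − 1.6667 = 87.5; wedge = 211 − 106 = 105.
Deadweight loss = ½ × 87.5 × 105 = £4593.75.

£4593.75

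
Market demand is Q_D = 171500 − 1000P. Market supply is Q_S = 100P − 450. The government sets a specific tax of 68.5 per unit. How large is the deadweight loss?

In inverse form: demand P = 171.5 − 0.001Q, supply P = 4.5 + 0.01Q.
Competitive equilibrium: 171.5 − 0.001Q = 4.5 + 0.01Q → Q* = 15181.8182, P* = 156.3182.
With the tax, the buyer price exceeds the seller price by 68.5: (171.5 − 0.001Q) − (4.5 + 0.01Q) = 68.5 → Q' = 8954.5455.
ΔQ = 15181.8182 − 8954.5455 = 6227.2727; the wedge equals the tax, 68.5.
Welfare loss = ½ × 6227.2727 × 68.5 = 213284.09.

213284.09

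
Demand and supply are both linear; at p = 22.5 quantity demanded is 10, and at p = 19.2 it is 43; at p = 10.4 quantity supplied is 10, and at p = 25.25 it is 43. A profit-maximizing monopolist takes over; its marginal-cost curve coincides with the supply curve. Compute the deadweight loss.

Demand slope = (19.2 − 22.5)/(43 − 10) = −0.1, so p = 23.5 − 0.1q.
Supply slope = (25.25 − 10.4)/(43 − 10) = 0.45, so p = 5.9 + 0.45q.
Competitive equilibrium: 23.5 − 0.1q = 5.9 + 0.45q → q* = 32, p* = 20.3.
Marginal revenue: MR = 23.5 − 0.2q. Set MR = MC: 23.5 − 0.2q = 5.9 + 0.45q → q_m = 27.0769.
Price p_m = 23.5 − 0.1·27.0769 = 20.7923; MC(q_m) = 5.9 + 0.45·27.0769 = 18.0846.
Competitive q* = 32, so Δq = 4.9231; wedge = 20.7923 − 18.0846 = 2.7077.
Deadweight loss = ½ × 4.9231 × 2.7077 = 6.67.

6.67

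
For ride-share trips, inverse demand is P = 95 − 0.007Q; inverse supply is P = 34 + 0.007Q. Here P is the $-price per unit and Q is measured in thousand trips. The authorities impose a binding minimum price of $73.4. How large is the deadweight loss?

$11315.71 thousand

Competitive equilibrium: 95 − 0.007Q = 34 + 0.007Q → Q* = 4357.1429, P* = 64.5.
At the floor P = 73.4, quantity demanded = (95 − 73.4)/0.007 = 3085.7143.
Sellers' marginal cost at Q' = 3085.7143: 34 + 0.007·3085.7143 = 55.6.
ΔQ = 4357.1429 − 3085.7143 = 1271.4286; wedge = 73.4 − 55.6 = 17.8.
The triangle = ½ × 1271.4286 × 17.8 = $11315.71 thousand.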